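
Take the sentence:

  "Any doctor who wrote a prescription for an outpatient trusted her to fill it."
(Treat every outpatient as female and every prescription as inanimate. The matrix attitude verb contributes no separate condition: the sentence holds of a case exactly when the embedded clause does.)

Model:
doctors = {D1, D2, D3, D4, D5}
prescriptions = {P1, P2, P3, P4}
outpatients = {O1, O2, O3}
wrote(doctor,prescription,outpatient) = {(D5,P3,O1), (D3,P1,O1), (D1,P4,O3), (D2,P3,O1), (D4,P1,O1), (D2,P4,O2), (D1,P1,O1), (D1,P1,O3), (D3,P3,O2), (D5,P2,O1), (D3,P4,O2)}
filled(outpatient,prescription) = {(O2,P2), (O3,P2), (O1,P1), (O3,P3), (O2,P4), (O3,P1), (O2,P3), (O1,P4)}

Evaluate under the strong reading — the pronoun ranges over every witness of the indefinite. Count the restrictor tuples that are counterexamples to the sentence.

4

"her" takes "an outpatient" as antecedent and "it" takes "a prescription"; both are donkey pronouns co-varying with the restrictor.
Strong reading: for every (d,p,o) with wrote(d,p,o), filled(o,p).
Restrictor triples: (D1,P1,O1)→filled(O1,P1) ✓  (D1,P1,O3)→filled(O3,P1) ✓  (D1,P4,O3)→filled(O3,P4) ✗  (D2,P3,O1)→filled(O1,P3) ✗  (D2,P4,O2)→filled(O2,P4) ✓  (D3,P1,O1)→filled(O1,P1) ✓  (D3,P3,O2)→filled(O2,P3) ✓  (D3,P4,O2)→filled(O2,P4) ✓  (D4,P1,O1)→filled(O1,P1) ✓  (D5,P2,O1)→filled(O1,P2) ✗  (D5,P3,O1)→filled(O1,P3) ✗
Counterexamples (restrictor triples failing the scope): 4.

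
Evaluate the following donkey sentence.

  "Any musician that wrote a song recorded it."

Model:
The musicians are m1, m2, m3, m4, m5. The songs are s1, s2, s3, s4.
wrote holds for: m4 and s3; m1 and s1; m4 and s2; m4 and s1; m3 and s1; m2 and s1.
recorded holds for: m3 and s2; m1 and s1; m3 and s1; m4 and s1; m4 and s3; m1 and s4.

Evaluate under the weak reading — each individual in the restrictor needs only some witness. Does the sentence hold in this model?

"it" takes "a song" as antecedent — a donkey pronoun bound across the clause boundary.
Weak reading: every musician m with some wrote-song has at least one wrote-song s such that recorded(m,s).
Per musician: m1:✓  m2:✗  m3:✓  m4:✓
m2 has no witness among its wrote-songs.

False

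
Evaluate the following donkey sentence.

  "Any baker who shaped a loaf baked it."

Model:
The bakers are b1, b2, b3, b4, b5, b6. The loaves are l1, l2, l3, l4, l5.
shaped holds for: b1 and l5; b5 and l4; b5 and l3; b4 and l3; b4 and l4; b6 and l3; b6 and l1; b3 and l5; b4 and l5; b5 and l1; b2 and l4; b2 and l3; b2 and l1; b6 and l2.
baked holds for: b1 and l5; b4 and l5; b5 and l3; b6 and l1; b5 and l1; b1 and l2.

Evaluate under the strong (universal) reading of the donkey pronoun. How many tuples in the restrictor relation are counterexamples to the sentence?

"it" takes "a loaf" as antecedent — a donkey pronoun bound across the clause boundary.
Strong reading: for every (b,l) with shaped(b,l), baked(b,l).
Restrictor pairs: (b1,l5) ✓  (b2,l1) ✗  (b2,l3) ✗  (b2,l4) ✗  (b3,l5) ✗  (b4,l3) ✗  (b4,l4) ✗  (b4,l5) ✓  (b5,l1) ✓  (b5,l3) ✓  (b5,l4) ✗  (b6,l1) ✓  (b6,l2) ✗  (b6,l3) ✗
Counterexamples (restrictor pairs failing the scope): 9.

9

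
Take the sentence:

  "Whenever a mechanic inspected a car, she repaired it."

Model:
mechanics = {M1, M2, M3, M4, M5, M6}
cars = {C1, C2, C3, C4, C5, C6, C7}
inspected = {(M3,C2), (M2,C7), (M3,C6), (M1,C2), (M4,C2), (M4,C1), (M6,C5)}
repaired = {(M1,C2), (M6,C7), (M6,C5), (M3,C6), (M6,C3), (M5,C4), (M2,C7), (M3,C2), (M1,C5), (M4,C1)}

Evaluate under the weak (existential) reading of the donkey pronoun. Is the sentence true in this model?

"it" takes "a car" as antecedent — a donkey pronoun bound across the clause boundary.
Weak reading: every mechanic m with some inspected-car has at least one inspected-car c such that repaired(m,c).
Per mechanic: M1:✓  M2:✓  M3:✓  M4:✓  M6:✓
Every mechanic in the restrictor has a witness.

True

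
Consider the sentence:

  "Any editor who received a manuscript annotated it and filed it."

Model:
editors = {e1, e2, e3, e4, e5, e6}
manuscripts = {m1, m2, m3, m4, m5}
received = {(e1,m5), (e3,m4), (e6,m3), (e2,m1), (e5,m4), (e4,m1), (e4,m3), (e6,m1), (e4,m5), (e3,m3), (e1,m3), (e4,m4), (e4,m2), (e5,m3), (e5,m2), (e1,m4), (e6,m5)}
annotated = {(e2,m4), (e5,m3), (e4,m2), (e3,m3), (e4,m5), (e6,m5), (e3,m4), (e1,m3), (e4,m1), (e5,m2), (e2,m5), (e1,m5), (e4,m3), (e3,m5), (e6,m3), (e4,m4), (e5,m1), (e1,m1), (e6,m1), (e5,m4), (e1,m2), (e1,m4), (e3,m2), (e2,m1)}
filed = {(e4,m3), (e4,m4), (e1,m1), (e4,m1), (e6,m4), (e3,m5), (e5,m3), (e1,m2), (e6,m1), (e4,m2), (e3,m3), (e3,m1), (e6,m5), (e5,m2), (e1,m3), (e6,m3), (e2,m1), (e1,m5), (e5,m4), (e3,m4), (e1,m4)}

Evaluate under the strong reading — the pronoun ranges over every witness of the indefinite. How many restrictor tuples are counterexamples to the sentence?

1

"it" takes "a manuscript" as antecedent — a donkey pronoun bound across the clause boundary.
Strong reading: for every (e,m) with received(e,m), annotated(e,m) ∧ filed(e,m).
Restrictor pairs: (e1,m3) ✓  (e1,m4) ✓  (e1,m5) ✓  (e2,m1) ✓  (e3,m3) ✓  (e3,m4) ✓  (e4,m1) ✓  (e4,m2) ✓  (e4,m3) ✓  (e4,m4) ✓  (e4,m5) ✗  (e5,m2) ✓  (e5,m3) ✓  (e5,m4) ✓  (e6,m1) ✓  (e6,m3) ✓  (e6,m5) ✓
Counterexamples (restrictor pairs failing the scope): 1.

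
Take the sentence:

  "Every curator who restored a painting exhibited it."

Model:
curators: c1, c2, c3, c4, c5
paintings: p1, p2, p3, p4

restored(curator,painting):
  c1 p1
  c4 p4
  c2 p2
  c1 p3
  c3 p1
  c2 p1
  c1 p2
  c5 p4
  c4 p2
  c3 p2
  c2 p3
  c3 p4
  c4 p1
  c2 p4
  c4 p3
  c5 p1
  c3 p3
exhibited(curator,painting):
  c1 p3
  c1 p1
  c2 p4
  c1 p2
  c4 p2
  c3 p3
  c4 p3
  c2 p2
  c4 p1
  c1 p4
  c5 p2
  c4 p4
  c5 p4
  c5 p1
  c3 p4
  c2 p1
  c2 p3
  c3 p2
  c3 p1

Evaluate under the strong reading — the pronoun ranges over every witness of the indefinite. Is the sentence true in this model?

True

"it" takes "a painting" as antecedent — a donkey pronoun bound across the clause boundary.
Strong reading: for every (c,p) with restored(c,p), exhibited(c,p).
Restrictor pairs: (c1,p1) ✓  (c1,p2) ✓  (c1,p3) ✓  (c2,p1) ✓  (c2,p2) ✓  (c2,p3) ✓  (c2,p4) ✓  (c3,p1) ✓  (c3,p2) ✓  (c3,p3) ✓  (c3,p4) ✓  (c4,p1) ✓  (c4,p2) ✓  (c4,p3) ✓  (c4,p4) ✓  (c5,p1) ✓  (c5,p4) ✓
Every restrictor pair satisfies the scope.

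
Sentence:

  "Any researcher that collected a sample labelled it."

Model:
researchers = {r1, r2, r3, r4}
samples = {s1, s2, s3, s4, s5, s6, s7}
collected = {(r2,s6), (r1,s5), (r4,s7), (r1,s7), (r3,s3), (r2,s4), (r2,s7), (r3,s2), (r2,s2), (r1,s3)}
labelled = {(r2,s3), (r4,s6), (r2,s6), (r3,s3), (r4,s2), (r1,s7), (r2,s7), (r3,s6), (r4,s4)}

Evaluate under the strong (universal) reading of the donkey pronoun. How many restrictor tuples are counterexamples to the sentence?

"it" takes "a sample" as antecedent — a donkey pronoun bound across the clause boundary.
Strong reading: for every (r,s) with collected(r,s), labelled(r,s).
Restrictor pairs: (r1,s3) ✗  (r1,s5) ✗  (r1,s7) ✓  (r2,s2) ✗  (r2,s4) ✗  (r2,s6) ✓  (r2,s7) ✓  (r3,s2) ✗  (r3,s3) ✓  (r4,s7) ✗
Counterexamples (restrictor pairs failing the scope): 6.

6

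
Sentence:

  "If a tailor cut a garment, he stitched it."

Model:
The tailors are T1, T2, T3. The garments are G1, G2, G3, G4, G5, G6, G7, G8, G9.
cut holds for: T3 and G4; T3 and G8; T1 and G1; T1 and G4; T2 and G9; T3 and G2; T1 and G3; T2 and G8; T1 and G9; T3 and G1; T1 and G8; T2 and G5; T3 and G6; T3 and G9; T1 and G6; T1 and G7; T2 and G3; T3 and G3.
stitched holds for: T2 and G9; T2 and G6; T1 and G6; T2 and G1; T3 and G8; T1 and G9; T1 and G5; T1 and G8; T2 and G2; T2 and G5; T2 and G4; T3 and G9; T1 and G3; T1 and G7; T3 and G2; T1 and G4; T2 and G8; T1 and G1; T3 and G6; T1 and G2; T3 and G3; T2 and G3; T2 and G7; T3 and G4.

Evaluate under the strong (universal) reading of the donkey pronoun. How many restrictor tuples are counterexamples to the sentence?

"it" takes "a garment" as antecedent — a donkey pronoun bound across the clause boundary.
Strong reading: for every (t,g) with cut(t,g), stitched(t,g).
Restrictor pairs: (T1,G1) ✓  (T1,G3) ✓  (T1,G4) ✓  (T1,G6) ✓  (T1,G7) ✓  (T1,G8) ✓  (T1,G9) ✓  (T2,G3) ✓  (T2,G5) ✓  (T2,G8) ✓  (T2,G9) ✓  (T3,G1) ✗  (T3,G2) ✓  (T3,G3) ✓  (T3,G4) ✓  (T3,G6) ✓  (T3,G8) ✓  (T3,G9) ✓
Counterexamples (restrictor pairs failing the scope): 1.

1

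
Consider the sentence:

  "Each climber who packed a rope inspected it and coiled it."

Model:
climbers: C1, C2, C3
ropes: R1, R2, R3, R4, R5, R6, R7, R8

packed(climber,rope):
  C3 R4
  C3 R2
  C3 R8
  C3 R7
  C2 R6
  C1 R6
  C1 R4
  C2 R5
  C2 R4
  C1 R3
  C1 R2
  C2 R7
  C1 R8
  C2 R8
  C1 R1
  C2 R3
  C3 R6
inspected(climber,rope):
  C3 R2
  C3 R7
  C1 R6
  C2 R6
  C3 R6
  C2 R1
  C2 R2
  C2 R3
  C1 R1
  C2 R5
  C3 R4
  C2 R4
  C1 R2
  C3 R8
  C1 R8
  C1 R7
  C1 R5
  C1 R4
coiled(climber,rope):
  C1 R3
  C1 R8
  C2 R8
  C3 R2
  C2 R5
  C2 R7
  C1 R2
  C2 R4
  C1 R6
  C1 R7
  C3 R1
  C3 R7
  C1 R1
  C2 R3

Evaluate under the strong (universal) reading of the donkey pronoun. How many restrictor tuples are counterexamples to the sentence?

"it" takes "a rope" as antecedent — a donkey pronoun bound across the clause boundary.
Strong reading: for every (c,r) with packed(c,r), inspected(c,r) ∧ coiled(c,r).
Restrictor pairs: (C1,R1) ✓  (C1,R2) ✓  (C1,R3) ✗  (C1,R4) ✗  (C1,R6) ✓  (C1,R8) ✓  (C2,R3) ✓  (C2,R4) ✓  (C2,R5) ✓  (C2,R6) ✗  (C2,R7) ✗  (C2,R8) ✗  (C3,R2) ✓  (C3,R4) ✗  (C3,R6) ✗  (C3,R7) ✓  (C3,R8) ✗
Counterexamples (restrictor pairs failing the scope): 8.

8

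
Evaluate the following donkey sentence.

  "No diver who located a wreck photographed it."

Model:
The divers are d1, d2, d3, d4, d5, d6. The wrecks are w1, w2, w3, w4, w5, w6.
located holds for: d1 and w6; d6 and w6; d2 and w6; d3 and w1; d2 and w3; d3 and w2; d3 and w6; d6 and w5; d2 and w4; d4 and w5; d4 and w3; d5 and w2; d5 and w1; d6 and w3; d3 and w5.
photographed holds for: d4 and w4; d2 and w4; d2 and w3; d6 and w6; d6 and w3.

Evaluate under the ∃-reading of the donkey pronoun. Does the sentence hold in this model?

False

"it" takes "a wreck" as antecedent — a donkey pronoun bound across the clause boundary.
Truth condition: for no (d,w) with located(d,w) does photographed(d,w) hold.
Restrictor pairs — does the scope hold? (d1,w6):fails  (d2,w3):holds  (d2,w4):holds  (d2,w6):fails  (d3,w1):fails  (d3,w2):fails  (d3,w5):fails  (d3,w6):fails  (d4,w3):fails  (d4,w5):fails  (d5,w1):fails  (d5,w2):fails  (d6,w3):holds  (d6,w5):fails  (d6,w6):holds
Scope holds for 4 pair(s), so the sentence is false.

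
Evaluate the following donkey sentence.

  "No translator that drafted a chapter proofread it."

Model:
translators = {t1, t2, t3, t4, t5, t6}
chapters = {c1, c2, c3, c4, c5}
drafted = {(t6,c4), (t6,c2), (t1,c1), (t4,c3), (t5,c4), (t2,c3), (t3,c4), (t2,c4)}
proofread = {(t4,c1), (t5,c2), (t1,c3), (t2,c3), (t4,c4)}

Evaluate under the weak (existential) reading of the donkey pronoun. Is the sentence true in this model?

False

"it" takes "a chapter" as antecedent — a donkey pronoun bound across the clause boundary.
Truth condition: for no (t,c) with drafted(t,c) does proofread(t,c) hold.
Restrictor pairs — does the scope hold? (t1,c1):fails  (t2,c3):holds  (t2,c4):fails  (t3,c4):fails  (t4,c3):fails  (t5,c4):fails  (t6,c2):fails  (t6,c4):fails
Scope holds for 1 pair(s), so the sentence is false.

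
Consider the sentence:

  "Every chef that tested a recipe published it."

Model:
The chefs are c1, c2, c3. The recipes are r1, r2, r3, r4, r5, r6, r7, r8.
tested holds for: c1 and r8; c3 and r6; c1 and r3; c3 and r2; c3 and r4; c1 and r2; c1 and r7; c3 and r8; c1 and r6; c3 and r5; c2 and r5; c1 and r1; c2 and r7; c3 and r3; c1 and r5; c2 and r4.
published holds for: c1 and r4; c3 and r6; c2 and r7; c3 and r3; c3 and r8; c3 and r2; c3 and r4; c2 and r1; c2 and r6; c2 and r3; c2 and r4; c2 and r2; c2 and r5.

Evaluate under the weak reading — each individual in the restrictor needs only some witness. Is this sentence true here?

False

"it" takes "a recipe" as antecedent — a donkey pronoun bound across the clause boundary.
Weak reading: every chef c with some tested-recipe has at least one tested-recipe r such that published(c,r).
Per chef: c1:✗  c2:✓  c3:✓
c1 has no witness among its tested-recipes.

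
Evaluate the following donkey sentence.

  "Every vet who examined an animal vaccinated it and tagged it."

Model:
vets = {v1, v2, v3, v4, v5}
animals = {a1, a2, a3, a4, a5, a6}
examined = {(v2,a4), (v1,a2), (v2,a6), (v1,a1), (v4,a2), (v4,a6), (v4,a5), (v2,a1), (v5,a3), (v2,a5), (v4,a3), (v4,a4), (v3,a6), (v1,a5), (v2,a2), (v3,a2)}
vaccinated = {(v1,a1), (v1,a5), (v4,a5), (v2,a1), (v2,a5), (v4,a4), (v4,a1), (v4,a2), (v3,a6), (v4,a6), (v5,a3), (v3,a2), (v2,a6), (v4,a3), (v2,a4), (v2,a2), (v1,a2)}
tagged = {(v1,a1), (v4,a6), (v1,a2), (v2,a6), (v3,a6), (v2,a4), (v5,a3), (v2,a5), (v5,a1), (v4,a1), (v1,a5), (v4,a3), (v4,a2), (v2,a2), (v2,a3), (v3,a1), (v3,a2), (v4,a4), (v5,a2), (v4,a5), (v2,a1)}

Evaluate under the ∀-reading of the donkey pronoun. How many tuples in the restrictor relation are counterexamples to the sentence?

"it" takes "an animal" as antecedent — a donkey pronoun bound across the clause boundary.
Strong reading: for every (v,a) with examined(v,a), vaccinated(v,a) ∧ tagged(v,a).
Restrictor pairs: (v1,a1) ✓  (v1,a2) ✓  (v1,a5) ✓  (v2,a1) ✓  (v2,a2) ✓  (v2,a4) ✓  (v2,a5) ✓  (v2,a6) ✓  (v3,a2) ✓  (v3,a6) ✓  (v4,a2) ✓  (v4,a3) ✓  (v4,a4) ✓  (v4,a5) ✓  (v4,a6) ✓  (v5,a3) ✓
Counterexamples (restrictor pairs failing the scope): 0.

0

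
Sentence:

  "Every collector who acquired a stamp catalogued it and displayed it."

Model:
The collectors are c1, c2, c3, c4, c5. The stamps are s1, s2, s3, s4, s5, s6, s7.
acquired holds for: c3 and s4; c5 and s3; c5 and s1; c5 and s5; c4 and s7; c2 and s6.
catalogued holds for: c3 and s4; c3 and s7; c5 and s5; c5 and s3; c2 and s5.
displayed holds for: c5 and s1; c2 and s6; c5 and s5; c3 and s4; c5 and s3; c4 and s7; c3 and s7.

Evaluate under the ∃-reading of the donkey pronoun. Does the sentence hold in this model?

"it" takes "a stamp" as antecedent — a donkey pronoun bound across the clause boundary.
Weak reading: every collector c with some acquired-stamp has at least one acquired-stamp s such that catalogued(c,s) ∧ displayed(c,s).
Per collector: c2:✗  c3:✓  c4:✗  c5:✓
c2 has no witness among its acquired-stamps.

False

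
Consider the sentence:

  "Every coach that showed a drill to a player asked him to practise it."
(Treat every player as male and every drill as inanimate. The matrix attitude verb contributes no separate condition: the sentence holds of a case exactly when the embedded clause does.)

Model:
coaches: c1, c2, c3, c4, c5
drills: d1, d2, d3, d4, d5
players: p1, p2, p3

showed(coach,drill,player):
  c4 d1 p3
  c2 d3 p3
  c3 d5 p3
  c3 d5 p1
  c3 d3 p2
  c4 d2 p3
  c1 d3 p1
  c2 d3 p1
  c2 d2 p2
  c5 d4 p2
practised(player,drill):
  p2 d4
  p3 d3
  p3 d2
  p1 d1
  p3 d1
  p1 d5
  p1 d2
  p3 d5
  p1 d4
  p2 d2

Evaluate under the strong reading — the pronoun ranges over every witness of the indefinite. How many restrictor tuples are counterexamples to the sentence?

3

"him" takes "a player" as antecedent and "it" takes "a drill"; both are donkey pronouns co-varying with the restrictor.
Strong reading: for every (c,d,p) with showed(c,d,p), practised(p,d).
Restrictor triples: (c1,d3,p1)→practised(p1,d3) ✗  (c2,d2,p2)→practised(p2,d2) ✓  (c2,d3,p1)→practised(p1,d3) ✗  (c2,d3,p3)→practised(p3,d3) ✓  (c3,d3,p2)→practised(p2,d3) ✗  (c3,d5,p1)→practised(p1,d5) ✓  (c3,d5,p3)→practised(p3,d5) ✓  (c4,d1,p3)→practised(p3,d1) ✓  (c4,d2,p3)→practised(p3,d2) ✓  (c5,d4,p2)→practised(p2,d4) ✓
Counterexamples (restrictor triples failing the scope): 3.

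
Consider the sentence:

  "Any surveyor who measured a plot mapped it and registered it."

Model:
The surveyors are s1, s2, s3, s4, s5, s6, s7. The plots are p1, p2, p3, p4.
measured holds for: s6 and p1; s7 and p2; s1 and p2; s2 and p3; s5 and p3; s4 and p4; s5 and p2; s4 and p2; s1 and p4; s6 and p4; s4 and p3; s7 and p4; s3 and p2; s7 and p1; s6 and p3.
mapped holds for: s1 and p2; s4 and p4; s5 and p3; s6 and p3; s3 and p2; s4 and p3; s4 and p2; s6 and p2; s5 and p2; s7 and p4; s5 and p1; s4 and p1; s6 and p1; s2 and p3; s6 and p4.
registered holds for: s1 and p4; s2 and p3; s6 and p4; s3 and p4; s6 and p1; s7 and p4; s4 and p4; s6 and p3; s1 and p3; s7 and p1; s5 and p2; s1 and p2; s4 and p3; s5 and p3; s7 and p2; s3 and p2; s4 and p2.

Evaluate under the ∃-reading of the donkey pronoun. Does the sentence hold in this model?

True

"it" takes "a plot" as antecedent — a donkey pronoun bound across the clause boundary.
Weak reading: every surveyor s with some measured-plot has at least one measured-plot p such that mapped(s,p) ∧ registered(s,p).
Per surveyor: s1:✓  s2:✓  s3:✓  s4:✓  s5:✓  s6:✓  s7:✓
Every surveyor in the restrictor has a witness.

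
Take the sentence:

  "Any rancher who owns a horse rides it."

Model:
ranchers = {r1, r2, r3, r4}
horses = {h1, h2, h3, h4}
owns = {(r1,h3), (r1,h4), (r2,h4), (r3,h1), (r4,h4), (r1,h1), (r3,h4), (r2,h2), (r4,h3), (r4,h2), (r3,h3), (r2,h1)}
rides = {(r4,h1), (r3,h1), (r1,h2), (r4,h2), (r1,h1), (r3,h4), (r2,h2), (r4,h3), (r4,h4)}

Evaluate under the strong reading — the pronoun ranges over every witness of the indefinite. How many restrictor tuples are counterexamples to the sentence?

5

"it" takes "a horse" as antecedent — a donkey pronoun bound across the clause boundary.
Strong reading: for every (r,h) with owns(r,h), rides(r,h).
Restrictor pairs: (r1,h1) ✓  (r1,h3) ✗  (r1,h4) ✗  (r2,h1) ✗  (r2,h2) ✓  (r2,h4) ✗  (r3,h1) ✓  (r3,h3) ✗  (r3,h4) ✓  (r4,h2) ✓  (r4,h3) ✓  (r4,h4) ✓
Counterexamples (restrictor pairs failing the scope): 5.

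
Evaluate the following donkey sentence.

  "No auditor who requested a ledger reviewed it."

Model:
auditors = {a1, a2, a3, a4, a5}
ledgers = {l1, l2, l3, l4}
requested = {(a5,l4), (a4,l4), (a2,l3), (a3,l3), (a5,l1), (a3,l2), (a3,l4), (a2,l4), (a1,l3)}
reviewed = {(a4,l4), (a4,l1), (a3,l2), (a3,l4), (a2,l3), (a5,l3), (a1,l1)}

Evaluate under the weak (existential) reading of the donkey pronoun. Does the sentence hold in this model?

False

"it" takes "a ledger" as antecedent — a donkey pronoun bound across the clause boundary.
Truth condition: for no (a,l) with requested(a,l) does reviewed(a,l) hold.
Restrictor pairs — does the scope hold? (a1,l3):fails  (a2,l3):holds  (a2,l4):fails  (a3,l2):holds  (a3,l3):fails  (a3,l4):holds  (a4,l4):holds  (a5,l1):fails  (a5,l4):fails
Scope holds for 4 pair(s), so the sentence is false.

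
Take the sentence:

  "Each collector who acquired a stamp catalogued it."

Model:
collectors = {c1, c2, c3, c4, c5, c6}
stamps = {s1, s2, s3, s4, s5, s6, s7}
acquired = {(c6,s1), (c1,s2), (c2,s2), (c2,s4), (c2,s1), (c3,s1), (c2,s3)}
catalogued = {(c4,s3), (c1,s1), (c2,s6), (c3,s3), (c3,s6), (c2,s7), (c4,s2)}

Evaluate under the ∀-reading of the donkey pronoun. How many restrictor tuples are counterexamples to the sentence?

7

"it" takes "a stamp" as antecedent — a donkey pronoun bound across the clause boundary.
Strong reading: for every (c,s) with acquired(c,s), catalogued(c,s).
Restrictor pairs: (c1,s2) ✗  (c2,s1) ✗  (c2,s2) ✗  (c2,s3) ✗  (c2,s4) ✗  (c3,s1) ✗  (c6,s1) ✗
Counterexamples (restrictor pairs failing the scope): 7.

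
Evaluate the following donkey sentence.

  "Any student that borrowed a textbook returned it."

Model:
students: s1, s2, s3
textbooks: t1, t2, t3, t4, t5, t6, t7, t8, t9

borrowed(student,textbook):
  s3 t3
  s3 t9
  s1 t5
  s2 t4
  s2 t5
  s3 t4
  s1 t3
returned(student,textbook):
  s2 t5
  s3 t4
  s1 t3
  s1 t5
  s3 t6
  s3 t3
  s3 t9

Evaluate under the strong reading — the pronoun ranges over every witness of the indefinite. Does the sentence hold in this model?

False

"it" takes "a textbook" as antecedent — a donkey pronoun bound across the clause boundary.
Strong reading: for every (s,t) with borrowed(s,t), returned(s,t).
Restrictor pairs: (s1,t3) ✓  (s1,t5) ✓  (s2,t4) ✗  (s2,t5) ✓  (s3,t3) ✓  (s3,t4) ✓  (s3,t9) ✓
Counterexample: (s2,t4) is in borrowed but fails the scope.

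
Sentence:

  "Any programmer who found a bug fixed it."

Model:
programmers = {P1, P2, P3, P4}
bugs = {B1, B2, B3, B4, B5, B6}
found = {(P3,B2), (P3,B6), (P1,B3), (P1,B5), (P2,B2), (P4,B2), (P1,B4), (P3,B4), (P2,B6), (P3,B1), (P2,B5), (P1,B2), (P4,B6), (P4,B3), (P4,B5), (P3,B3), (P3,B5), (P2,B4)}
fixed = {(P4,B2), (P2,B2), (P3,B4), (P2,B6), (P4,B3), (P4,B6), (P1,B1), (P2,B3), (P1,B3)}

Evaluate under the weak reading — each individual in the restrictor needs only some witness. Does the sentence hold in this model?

"it" takes "a bug" as antecedent — a donkey pronoun bound across the clause boundary.
Weak reading: every programmer p with some found-bug has at least one found-bug b such that fixed(p,b).
Per programmer: P1:✓  P2:✓  P3:✓  P4:✓
Every programmer in the restrictor has a witness.

True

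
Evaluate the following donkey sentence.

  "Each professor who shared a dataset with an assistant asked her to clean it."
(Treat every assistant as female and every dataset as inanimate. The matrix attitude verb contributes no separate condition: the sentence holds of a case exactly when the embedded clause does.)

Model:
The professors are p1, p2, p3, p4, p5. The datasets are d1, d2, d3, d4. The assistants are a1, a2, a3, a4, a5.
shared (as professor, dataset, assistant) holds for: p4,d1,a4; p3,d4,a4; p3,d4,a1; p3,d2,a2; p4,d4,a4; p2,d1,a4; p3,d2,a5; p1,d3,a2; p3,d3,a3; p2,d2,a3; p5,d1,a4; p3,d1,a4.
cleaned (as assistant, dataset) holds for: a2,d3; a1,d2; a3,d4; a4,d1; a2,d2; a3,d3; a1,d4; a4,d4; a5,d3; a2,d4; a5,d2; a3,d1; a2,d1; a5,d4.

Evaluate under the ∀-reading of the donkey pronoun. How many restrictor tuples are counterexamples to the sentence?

1

"her" takes "an assistant" as antecedent and "it" takes "a dataset"; both are donkey pronouns co-varying with the restrictor.
Strong reading: for every (p,d,a) with shared(p,d,a), cleaned(a,d).
Restrictor triples: (p1,d3,a2)→cleaned(a2,d3) ✓  (p2,d1,a4)→cleaned(a4,d1) ✓  (p2,d2,a3)→cleaned(a3,d2) ✗  (p3,d1,a4)→cleaned(a4,d1) ✓  (p3,d2,a2)→cleaned(a2,d2) ✓  (p3,d2,a5)→cleaned(a5,d2) ✓  (p3,d3,a3)→cleaned(a3,d3) ✓  (p3,d4,a1)→cleaned(a1,d4) ✓  (p3,d4,a4)→cleaned(a4,d4) ✓  (p4,d1,a4)→cleaned(a4,d1) ✓  (p4,d4,a4)→cleaned(a4,d4) ✓  (p5,d1,a4)→cleaned(a4,d1) ✓
Counterexamples (restrictor triples failing the scope): 1.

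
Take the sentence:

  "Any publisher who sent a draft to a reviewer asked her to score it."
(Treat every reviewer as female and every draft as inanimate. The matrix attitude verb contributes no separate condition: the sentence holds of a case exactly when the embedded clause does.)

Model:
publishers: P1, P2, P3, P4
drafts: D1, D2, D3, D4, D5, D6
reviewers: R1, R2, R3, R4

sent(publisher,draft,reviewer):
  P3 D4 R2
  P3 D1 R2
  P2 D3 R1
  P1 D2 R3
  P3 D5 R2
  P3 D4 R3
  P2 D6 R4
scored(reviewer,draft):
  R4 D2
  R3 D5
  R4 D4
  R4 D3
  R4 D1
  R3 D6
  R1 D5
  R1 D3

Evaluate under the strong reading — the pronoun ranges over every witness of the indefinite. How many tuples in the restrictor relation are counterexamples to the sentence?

"her" takes "a reviewer" as antecedent and "it" takes "a draft"; both are donkey pronouns co-varying with the restrictor.
Strong reading: for every (p,d,r) with sent(p,d,r), scored(r,d).
Restrictor triples: (P1,D2,R3)→scored(R3,D2) ✗  (P2,D3,R1)→scored(R1,D3) ✓  (P2,D6,R4)→scored(R4,D6) ✗  (P3,D1,R2)→scored(R2,D1) ✗  (P3,D4,R2)→scored(R2,D4) ✗  (P3,D4,R3)→scored(R3,D4) ✗  (P3,D5,R2)→scored(R2,D5) ✗
Counterexamples (restrictor triples failing the scope): 6.

6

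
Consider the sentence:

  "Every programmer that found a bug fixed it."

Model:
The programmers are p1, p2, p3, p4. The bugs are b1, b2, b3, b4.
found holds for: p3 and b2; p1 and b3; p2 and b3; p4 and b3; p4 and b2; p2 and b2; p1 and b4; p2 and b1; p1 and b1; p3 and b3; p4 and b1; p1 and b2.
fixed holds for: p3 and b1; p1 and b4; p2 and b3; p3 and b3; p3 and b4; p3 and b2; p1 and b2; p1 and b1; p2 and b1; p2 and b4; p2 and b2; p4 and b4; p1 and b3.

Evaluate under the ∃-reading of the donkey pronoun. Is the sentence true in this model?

"it" takes "a bug" as antecedent — a donkey pronoun bound across the clause boundary.
Weak reading: every programmer p with some found-bug has at least one found-bug b such that fixed(p,b).
Per programmer: p1:✓  p2:✓  p3:✓  p4:✗
p4 has no witness among its found-bugs.

False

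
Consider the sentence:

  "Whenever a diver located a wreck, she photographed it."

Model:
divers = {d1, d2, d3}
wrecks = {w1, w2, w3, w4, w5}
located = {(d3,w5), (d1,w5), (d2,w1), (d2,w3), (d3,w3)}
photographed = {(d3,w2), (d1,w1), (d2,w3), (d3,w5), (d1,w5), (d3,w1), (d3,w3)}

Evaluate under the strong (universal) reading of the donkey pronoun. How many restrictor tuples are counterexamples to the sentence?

"it" takes "a wreck" as antecedent — a donkey pronoun bound across the clause boundary.
Strong reading: for every (d,w) with located(d,w), photographed(d,w).
Restrictor pairs: (d1,w5) ✓  (d2,w1) ✗  (d2,w3) ✓  (d3,w3) ✓  (d3,w5) ✓
Counterexamples (restrictor pairs failing the scope): 1.

1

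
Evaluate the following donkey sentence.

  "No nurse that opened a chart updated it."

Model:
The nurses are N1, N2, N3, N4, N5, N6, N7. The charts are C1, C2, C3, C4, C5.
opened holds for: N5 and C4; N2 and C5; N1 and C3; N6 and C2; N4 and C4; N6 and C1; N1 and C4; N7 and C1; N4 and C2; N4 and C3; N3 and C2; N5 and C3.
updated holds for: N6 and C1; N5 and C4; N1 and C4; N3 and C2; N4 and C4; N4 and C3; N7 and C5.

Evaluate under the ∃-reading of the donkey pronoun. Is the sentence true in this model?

"it" takes "a chart" as antecedent — a donkey pronoun bound across the clause boundary.
Truth condition: for no (n,c) with opened(n,c) does updated(n,c) hold.
Restrictor pairs — does the scope hold? (N1,C3):fails  (N1,C4):holds  (N2,C5):fails  (N3,C2):holds  (N4,C2):fails  (N4,C3):holds  (N4,C4):holds  (N5,C3):fails  (N5,C4):holds  (N6,C1):holds  (N6,C2):fails  (N7,C1):fails
Scope holds for 6 pair(s), so the sentence is false.

False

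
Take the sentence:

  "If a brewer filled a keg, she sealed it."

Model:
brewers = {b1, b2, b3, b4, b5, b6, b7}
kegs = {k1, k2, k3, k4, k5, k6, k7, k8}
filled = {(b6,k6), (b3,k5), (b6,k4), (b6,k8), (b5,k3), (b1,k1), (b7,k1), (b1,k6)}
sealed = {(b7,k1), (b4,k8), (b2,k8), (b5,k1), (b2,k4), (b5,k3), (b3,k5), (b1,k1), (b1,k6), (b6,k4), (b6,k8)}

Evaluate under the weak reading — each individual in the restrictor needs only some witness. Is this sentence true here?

"it" takes "a keg" as antecedent — a donkey pronoun bound across the clause boundary.
Weak reading: every brewer b with some filled-keg has at least one filled-keg k such that sealed(b,k).
Per brewer: b1:✓  b3:✓  b5:✓  b6:✓  b7:✓
Every brewer in the restrictor has a witness.

True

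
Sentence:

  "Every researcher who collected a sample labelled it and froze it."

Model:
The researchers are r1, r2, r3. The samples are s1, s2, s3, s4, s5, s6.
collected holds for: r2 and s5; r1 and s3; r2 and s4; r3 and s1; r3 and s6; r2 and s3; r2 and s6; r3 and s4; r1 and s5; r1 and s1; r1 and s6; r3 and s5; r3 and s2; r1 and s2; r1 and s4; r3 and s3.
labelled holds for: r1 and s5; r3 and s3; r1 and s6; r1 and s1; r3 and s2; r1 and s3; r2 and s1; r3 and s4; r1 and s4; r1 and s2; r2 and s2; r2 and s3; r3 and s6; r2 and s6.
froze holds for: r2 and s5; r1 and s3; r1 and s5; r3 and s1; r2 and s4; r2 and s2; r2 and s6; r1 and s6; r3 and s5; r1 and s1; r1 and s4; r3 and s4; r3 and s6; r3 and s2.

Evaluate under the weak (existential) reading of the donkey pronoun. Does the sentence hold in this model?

"it" takes "a sample" as antecedent — a donkey pronoun bound across the clause boundary.
Weak reading: every researcher r with some collected-sample has at least one collected-sample s such that labelled(r,s) ∧ froze(r,s).
Per researcher: r1:✓  r2:✓  r3:✓
Every researcher in the restrictor has a witness.

True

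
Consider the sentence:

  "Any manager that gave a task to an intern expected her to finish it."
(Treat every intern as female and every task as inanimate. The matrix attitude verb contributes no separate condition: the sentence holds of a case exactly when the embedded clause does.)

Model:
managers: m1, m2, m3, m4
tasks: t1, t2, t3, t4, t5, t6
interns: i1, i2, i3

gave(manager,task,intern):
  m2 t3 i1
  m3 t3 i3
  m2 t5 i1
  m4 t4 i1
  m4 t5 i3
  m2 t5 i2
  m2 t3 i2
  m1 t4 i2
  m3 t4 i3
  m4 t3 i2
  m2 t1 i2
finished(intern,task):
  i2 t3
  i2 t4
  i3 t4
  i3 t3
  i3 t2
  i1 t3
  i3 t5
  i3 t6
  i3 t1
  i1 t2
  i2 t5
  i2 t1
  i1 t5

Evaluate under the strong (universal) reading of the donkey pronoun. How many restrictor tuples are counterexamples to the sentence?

"her" takes "an intern" as antecedent and "it" takes "a task"; both are donkey pronouns co-varying with the restrictor.
Strong reading: for every (m,t,i) with gave(m,t,i), finished(i,t).
Restrictor triples: (m1,t4,i2)→finished(i2,t4) ✓  (m2,t1,i2)→finished(i2,t1) ✓  (m2,t3,i1)→finished(i1,t3) ✓  (m2,t3,i2)→finished(i2,t3) ✓  (m2,t5,i1)→finished(i1,t5) ✓  (m2,t5,i2)→finished(i2,t5) ✓  (m3,t3,i3)→finished(i3,t3) ✓  (m3,t4,i3)→finished(i3,t4) ✓  (m4,t3,i2)→finished(i2,t3) ✓  (m4,t4,i1)→finished(i1,t4) ✗  (m4,t5,i3)→finished(i3,t5) ✓
Counterexamples (restrictor triples failing the scope): 1.

1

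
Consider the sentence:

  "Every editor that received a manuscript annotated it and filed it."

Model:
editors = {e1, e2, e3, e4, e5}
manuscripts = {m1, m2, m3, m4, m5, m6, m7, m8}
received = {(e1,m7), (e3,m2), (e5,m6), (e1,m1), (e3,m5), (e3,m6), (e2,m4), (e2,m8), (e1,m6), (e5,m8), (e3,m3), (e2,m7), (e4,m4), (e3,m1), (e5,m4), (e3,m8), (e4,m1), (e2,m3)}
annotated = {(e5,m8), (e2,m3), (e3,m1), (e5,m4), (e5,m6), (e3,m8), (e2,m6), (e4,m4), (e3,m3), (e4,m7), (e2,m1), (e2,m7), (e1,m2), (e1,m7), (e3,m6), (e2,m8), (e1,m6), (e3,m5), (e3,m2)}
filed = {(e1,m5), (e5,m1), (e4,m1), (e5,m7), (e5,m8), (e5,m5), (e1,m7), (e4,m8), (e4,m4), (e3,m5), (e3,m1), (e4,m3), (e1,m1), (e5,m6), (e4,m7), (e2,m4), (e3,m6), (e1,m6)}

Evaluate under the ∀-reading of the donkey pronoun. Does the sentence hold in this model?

False

"it" takes "a manuscript" as antecedent — a donkey pronoun bound across the clause boundary.
Strong reading: for every (e,m) with received(e,m), annotated(e,m) ∧ filed(e,m).
Restrictor pairs: (e1,m1) ✗  (e1,m6) ✓  (e1,m7) ✓  (e2,m3) ✗  (e2,m4) ✗  (e2,m7) ✗  (e2,m8) ✗  (e3,m1) ✓  (e3,m2) ✗  (e3,m3) ✗  (e3,m5) ✓  (e3,m6) ✓  (e3,m8) ✗  (e4,m1) ✗  (e4,m4) ✓  (e5,m4) ✗  (e5,m6) ✓  (e5,m8) ✓
Counterexample: (e1,m1) is in received but fails the scope.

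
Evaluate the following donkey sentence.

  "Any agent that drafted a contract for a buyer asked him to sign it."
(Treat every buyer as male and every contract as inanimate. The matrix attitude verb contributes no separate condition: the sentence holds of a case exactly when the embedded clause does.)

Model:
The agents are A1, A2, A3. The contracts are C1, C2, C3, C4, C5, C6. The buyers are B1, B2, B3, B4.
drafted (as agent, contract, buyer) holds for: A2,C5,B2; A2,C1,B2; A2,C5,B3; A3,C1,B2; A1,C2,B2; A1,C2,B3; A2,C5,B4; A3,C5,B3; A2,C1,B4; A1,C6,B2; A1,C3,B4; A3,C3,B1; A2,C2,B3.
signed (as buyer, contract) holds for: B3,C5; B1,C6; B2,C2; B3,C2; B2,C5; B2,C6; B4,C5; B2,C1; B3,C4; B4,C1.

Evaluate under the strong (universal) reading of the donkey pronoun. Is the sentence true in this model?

"him" takes "a buyer" as antecedent and "it" takes "a contract"; both are donkey pronouns co-varying with the restrictor.
Strong reading: for every (a,c,b) with drafted(a,c,b), signed(b,c).
Restrictor triples: (A1,C2,B2)→signed(B2,C2) ✓  (A1,C2,B3)→signed(B3,C2) ✓  (A1,C3,B4)→signed(B4,C3) ✗  (A1,C6,B2)→signed(B2,C6) ✓  (A2,C1,B2)→signed(B2,C1) ✓  (A2,C1,B4)→signed(B4,C1) ✓  (A2,C2,B3)→signed(B3,C2) ✓  (A2,C5,B2)→signed(B2,C5) ✓  (A2,C5,B3)→signed(B3,C5) ✓  (A2,C5,B4)→signed(B4,C5) ✓  (A3,C1,B2)→signed(B2,C1) ✓  (A3,C3,B1)→signed(B1,C3) ✗  (A3,C5,B3)→signed(B3,C5) ✓
Counterexample: (A1,C3,B4) — signed(B4,C3) does not hold.

False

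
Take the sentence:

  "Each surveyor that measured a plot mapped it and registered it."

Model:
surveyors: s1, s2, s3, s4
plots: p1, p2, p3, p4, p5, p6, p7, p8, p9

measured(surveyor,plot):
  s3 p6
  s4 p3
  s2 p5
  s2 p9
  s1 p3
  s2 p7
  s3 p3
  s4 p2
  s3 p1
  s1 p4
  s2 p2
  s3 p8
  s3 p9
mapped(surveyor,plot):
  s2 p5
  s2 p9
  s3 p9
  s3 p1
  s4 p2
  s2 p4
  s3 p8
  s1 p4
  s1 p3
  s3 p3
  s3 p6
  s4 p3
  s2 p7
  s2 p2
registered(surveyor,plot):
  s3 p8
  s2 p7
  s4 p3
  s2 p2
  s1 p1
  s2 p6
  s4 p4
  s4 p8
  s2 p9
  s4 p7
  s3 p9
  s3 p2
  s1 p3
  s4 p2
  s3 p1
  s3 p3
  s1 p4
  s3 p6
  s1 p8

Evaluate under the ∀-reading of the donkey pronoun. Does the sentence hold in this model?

False

"it" takes "a plot" as antecedent — a donkey pronoun bound across the clause boundary.
Strong reading: for every (s,p) with measured(s,p), mapped(s,p) ∧ registered(s,p).
Restrictor pairs: (s1,p3) ✓  (s1,p4) ✓  (s2,p2) ✓  (s2,p5) ✗  (s2,p7) ✓  (s2,p9) ✓  (s3,p1) ✓  (s3,p3) ✓  (s3,p6) ✓  (s3,p8) ✓  (s3,p9) ✓  (s4,p2) ✓  (s4,p3) ✓
Counterexample: (s2,p5) is in measured but fails the scope.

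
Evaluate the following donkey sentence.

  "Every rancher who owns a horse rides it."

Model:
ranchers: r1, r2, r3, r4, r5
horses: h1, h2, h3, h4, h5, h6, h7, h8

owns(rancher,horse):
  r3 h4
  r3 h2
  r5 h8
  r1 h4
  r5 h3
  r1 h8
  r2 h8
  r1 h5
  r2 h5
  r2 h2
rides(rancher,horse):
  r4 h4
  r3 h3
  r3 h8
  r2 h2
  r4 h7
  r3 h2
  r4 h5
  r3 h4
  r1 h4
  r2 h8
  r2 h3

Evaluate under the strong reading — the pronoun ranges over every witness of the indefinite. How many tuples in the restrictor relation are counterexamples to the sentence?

5

"it" takes "a horse" as antecedent — a donkey pronoun bound across the clause boundary.
Strong reading: for every (r,h) with owns(r,h), rides(r,h).
Restrictor pairs: (r1,h4) ✓  (r1,h5) ✗  (r1,h8) ✗  (r2,h2) ✓  (r2,h5) ✗  (r2,h8) ✓  (r3,h2) ✓  (r3,h4) ✓  (r5,h3) ✗  (r5,h8) ✗
Counterexamples (restrictor pairs failing the scope): 5.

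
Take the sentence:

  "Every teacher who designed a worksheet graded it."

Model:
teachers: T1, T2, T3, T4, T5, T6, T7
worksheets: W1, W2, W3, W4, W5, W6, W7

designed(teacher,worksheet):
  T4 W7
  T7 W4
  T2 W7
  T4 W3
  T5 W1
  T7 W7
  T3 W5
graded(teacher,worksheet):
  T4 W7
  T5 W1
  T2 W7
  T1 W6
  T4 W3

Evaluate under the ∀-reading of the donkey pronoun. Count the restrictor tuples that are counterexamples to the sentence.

"it" takes "a worksheet" as antecedent — a donkey pronoun bound across the clause boundary.
Strong reading: for every (t,w) with designed(t,w), graded(t,w).
Restrictor pairs: (T2,W7) ✓  (T3,W5) ✗  (T4,W3) ✓  (T4,W7) ✓  (T5,W1) ✓  (T7,W4) ✗  (T7,W7) ✗
Counterexamples (restrictor pairs failing the scope): 3.

3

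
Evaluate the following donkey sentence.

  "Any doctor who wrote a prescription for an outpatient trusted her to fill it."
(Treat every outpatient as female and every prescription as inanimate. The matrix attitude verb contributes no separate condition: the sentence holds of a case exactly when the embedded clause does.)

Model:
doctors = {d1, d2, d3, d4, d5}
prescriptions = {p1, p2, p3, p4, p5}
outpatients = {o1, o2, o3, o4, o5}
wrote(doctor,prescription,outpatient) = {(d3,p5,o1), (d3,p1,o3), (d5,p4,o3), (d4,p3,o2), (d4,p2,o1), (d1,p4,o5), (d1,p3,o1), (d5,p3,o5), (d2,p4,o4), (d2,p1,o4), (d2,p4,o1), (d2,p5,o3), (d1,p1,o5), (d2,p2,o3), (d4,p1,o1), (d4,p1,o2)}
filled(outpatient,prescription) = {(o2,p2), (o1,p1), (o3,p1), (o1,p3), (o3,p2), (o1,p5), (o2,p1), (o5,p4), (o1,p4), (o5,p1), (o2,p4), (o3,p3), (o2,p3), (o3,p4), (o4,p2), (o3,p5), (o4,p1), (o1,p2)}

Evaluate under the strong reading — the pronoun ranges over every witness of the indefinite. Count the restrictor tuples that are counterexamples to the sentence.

2

"her" takes "an outpatient" as antecedent and "it" takes "a prescription"; both are donkey pronouns co-varying with the restrictor.
Strong reading: for every (d,p,o) with wrote(d,p,o), filled(o,p).
Restrictor triples: (d1,p1,o5)→filled(o5,p1) ✓  (d1,p3,o1)→filled(o1,p3) ✓  (d1,p4,o5)→filled(o5,p4) ✓  (d2,p1,o4)→filled(o4,p1) ✓  (d2,p2,o3)→filled(o3,p2) ✓  (d2,p4,o1)→filled(o1,p4) ✓  (d2,p4,o4)→filled(o4,p4) ✗  (d2,p5,o3)→filled(o3,p5) ✓  (d3,p1,o3)→filled(o3,p1) ✓  (d3,p5,o1)→filled(o1,p5) ✓  (d4,p1,o1)→filled(o1,p1) ✓  (d4,p1,o2)→filled(o2,p1) ✓  (d4,p2,o1)→filled(o1,p2) ✓  (d4,p3,o2)→filled(o2,p3) ✓  (d5,p3,o5)→filled(o5,p3) ✗  (d5,p4,o3)→filled(o3,p4) ✓
Counterexamples (restrictor triples failing the scope): 2.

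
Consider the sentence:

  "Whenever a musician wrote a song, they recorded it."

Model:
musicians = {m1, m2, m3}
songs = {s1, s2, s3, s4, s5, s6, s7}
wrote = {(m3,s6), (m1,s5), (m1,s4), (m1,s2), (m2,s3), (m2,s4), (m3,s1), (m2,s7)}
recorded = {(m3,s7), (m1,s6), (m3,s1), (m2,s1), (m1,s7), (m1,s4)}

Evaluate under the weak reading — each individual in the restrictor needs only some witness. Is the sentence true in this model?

"it" takes "a song" as antecedent — a donkey pronoun bound across the clause boundary.
Weak reading: every musician m with some wrote-song has at least one wrote-song s such that recorded(m,s).
Per musician: m1:✓  m2:✗  m3:✓
m2 has no witness among its wrote-songs.

False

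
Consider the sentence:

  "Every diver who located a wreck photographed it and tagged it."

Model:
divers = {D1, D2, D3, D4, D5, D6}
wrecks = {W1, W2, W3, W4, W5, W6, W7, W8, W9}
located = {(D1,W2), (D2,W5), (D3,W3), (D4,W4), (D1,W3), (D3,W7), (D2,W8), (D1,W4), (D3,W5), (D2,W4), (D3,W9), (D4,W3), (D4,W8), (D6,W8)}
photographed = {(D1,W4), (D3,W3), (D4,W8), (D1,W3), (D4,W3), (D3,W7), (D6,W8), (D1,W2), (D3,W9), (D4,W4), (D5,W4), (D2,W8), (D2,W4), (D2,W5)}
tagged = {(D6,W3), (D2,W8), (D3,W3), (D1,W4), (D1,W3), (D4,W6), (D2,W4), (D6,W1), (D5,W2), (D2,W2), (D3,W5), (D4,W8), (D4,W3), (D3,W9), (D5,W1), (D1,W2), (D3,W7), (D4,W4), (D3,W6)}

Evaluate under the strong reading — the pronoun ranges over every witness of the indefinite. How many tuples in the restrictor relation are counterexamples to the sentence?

"it" takes "a wreck" as antecedent — a donkey pronoun bound across the clause boundary.
Strong reading: for every (d,w) with located(d,w), photographed(d,w) ∧ tagged(d,w).
Restrictor pairs: (D1,W2) ✓  (D1,W3) ✓  (D1,W4) ✓  (D2,W4) ✓  (D2,W5) ✗  (D2,W8) ✓  (D3,W3) ✓  (D3,W5) ✗  (D3,W7) ✓  (D3,W9) ✓  (D4,W3) ✓  (D4,W4) ✓  (D4,W8) ✓  (D6,W8) ✗
Counterexamples (restrictor pairs failing the scope): 3.

3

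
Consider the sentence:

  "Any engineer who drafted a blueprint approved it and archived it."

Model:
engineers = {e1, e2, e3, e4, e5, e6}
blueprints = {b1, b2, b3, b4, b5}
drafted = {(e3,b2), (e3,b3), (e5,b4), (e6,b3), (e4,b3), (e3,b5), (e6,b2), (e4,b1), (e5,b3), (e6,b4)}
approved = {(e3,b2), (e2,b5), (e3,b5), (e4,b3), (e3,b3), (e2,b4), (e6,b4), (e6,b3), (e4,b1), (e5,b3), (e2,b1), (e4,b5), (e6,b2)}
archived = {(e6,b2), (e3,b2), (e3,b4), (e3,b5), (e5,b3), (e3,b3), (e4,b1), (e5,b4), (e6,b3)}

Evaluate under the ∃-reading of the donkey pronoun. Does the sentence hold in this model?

"it" takes "a blueprint" as antecedent — a donkey pronoun bound across the clause boundary.
Weak reading: every engineer e with some drafted-blueprint has at least one drafted-blueprint b such that approved(e,b) ∧ archived(e,b).
Per engineer: e3:✓  e4:✓  e5:✓  e6:✓
Every engineer in the restrictor has a witness.

True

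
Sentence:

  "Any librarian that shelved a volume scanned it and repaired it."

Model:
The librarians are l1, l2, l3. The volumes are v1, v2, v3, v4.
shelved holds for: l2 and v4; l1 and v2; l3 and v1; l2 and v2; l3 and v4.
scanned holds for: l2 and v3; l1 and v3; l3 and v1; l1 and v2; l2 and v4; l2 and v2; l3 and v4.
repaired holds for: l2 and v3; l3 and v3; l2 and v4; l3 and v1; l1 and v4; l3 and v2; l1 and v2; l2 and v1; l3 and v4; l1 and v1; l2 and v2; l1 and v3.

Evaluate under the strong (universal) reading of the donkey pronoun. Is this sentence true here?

"it" takes "a volume" as antecedent — a donkey pronoun bound across the clause boundary.
Strong reading: for every (l,v) with shelved(l,v), scanned(l,v) ∧ repaired(l,v).
Restrictor pairs: (l1,v2) ✓  (l2,v2) ✓  (l2,v4) ✓  (l3,v1) ✓  (l3,v4) ✓
Every restrictor pair satisfies the scope.

True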